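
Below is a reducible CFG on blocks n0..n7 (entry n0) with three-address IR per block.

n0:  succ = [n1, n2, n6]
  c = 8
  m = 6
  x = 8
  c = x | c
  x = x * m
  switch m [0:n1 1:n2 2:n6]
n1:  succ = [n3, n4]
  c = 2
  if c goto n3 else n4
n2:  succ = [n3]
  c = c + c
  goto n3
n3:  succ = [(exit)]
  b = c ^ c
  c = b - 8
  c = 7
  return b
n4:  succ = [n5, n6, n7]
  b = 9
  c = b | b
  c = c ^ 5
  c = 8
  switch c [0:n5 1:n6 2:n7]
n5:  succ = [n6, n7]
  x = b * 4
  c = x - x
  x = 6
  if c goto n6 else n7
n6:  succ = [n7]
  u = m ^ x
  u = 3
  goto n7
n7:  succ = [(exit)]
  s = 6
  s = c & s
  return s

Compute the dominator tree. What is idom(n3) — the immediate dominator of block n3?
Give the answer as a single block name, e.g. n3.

idom tree: n1←n0 n2←n0 n3←n0 n4←n1 n5←n4 n6←n0 n7←n0
Join-block Dom:
  n3: preds {n1,n2}: {n0,n1} ∩ {n0,n2} = {n0}; idom=n0
  n6: preds {n0,n4,n5}: {n0} ∩ {n0,n1,n4} ∩ {n0,n1,n4,n5} = {n0}; idom=n0
  n7: preds {n4,n5,n6}: {n0,n1,n4} ∩ {n0,n1,n4,n5} ∩ {n0,n6} = {n0}; idom=n0

idom(n3) = n0

Answer: n0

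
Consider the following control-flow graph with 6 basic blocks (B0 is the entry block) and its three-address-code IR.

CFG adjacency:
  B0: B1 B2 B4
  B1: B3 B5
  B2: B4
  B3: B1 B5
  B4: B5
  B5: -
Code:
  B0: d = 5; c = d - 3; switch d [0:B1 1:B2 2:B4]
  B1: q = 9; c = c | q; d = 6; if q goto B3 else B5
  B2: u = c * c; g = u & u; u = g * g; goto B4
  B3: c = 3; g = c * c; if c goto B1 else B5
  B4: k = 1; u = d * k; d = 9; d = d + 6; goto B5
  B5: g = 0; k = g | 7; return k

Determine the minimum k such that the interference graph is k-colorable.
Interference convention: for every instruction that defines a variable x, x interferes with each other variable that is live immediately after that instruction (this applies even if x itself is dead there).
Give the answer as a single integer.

Answer: 3

Derivation:
Per-block:
  B0: {c,d} / ∅
  B1: {c,d,q} / {c}
  B2: {g,u} / {c}
  B3: {c,g} / ∅
  B4: {d,k,u} / {d}
  B5: {g,k} / ∅

Backward fixpoint:
  live B0: ∅→{c,d}
  live B1: {c}→∅
  live B2: {c,d}→{d}
  live B3: ∅→{c}
  live B4: {d}→∅
  live B5: ∅→∅

Conflict graph:
  c: {d,g,q}
  d: {c,g,k,q,u}
  g: {c,d}
  k: {d}
  q: {c,d}
  u: {d}

Registers:
  lower bound: {c,d,g} mutually conflict ⇒ χ ≥ 3
  3-colouring: R0={d}  R1={c,k,u}  R2={g,q}
  χ = 3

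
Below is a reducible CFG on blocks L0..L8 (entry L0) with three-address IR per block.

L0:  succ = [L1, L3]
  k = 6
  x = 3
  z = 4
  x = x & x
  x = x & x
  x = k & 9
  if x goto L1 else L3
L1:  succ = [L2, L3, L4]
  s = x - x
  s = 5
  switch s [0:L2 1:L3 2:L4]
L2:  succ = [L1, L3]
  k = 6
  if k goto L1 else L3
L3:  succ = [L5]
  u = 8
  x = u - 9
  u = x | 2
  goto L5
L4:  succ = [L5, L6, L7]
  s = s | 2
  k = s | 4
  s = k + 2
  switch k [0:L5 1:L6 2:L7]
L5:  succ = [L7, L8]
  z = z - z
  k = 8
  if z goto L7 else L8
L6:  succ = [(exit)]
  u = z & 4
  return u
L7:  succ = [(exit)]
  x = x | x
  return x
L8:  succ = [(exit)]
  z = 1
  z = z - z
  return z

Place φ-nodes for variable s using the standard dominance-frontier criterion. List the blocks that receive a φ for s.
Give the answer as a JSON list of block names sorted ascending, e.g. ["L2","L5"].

idom tree: L1←L0 L2←L1 L3←L0 L4←L1 L5←L0 L6←L4 L7←L0 L8←L5
Join-block Dom:
  L1: preds {L0,L2}: {L0} ∩ {L0,L1,L2} = {L0}; idom=L0
  L3: preds {L0,L1,L2}: {L0} ∩ {L0,L1} ∩ {L0,L1,L2} = {L0}; idom=L0
  L5: preds {L3,L4}: {L0,L3} ∩ {L0,L1,L4} = {L0}; idom=L0
  L7: preds {L4,L5}: {L0,L1,L4} ∩ {L0,L5} = {L0}; idom=L0

DF walk-up:
  join L1 pred L0: · stop@L0
  join L1 pred L2: L2→L1 stop@L0
  join L3 pred L0: · stop@L0
  join L3 pred L1: L1 stop@L0
  join L3 pred L2: L2→L1 stop@L0
  join L5 pred L3: L3 stop@L0
  join L5 pred L4: L4→L1 stop@L0
  join L7 pred L4: L4→L1 stop@L0
  join L7 pred L5: L5 stop@L0
  DF(L0)=∅
  DF(L1)={L1,L3,L5,L7}
  DF(L2)={L1,L3}
  DF(L3)={L5}
  DF(L4)={L5,L7}
  DF(L5)={L7}
  DF(L6)=∅
  DF(L7)=∅
  DF(L8)=∅

φ for s: defs {L1,L4}
  DF⁺ = {L1,L3,L5,L7}

Answer: ["L1", "L3", "L5", "L7"]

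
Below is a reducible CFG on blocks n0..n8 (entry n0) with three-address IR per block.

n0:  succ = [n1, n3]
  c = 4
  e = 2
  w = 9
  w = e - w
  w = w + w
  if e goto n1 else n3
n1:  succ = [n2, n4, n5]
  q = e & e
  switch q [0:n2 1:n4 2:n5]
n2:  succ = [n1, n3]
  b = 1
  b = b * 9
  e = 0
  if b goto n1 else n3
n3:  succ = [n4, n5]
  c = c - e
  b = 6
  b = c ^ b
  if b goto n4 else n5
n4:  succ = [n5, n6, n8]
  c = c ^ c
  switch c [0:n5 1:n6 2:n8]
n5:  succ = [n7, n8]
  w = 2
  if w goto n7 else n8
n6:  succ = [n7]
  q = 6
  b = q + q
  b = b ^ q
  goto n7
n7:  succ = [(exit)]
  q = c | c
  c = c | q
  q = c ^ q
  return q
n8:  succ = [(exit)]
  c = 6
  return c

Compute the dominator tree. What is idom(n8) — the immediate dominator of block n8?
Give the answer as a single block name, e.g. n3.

Answer: n0

Analysis:
idom tree: n1←n0 n2←n1 n3←n0 n4←n0 n5←n0 n6←n4 n7←n0 n8←n0
Dom at joins:
  n1: preds {n0,n2}: {n0} ∩ {n0,n1,n2} = {n0}; idom=n0
  n3: preds {n0,n2}: {n0} ∩ {n0,n1,n2} = {n0}; idom=n0
  n4: preds {n1,n3}: {n0,n1} ∩ {n0,n3} = {n0}; idom=n0
  n5: preds {n1,n3,n4}: {n0,n1} ∩ {n0,n3} ∩ {n0,n4} = {n0}; idom=n0
  n7: preds {n5,n6}: {n0,n5} ∩ {n0,n4,n6} = {n0}; idom=n0
  n8: preds {n4,n5}: {n0,n4} ∩ {n0,n5} = {n0}; idom=n0

idom(n8) = n0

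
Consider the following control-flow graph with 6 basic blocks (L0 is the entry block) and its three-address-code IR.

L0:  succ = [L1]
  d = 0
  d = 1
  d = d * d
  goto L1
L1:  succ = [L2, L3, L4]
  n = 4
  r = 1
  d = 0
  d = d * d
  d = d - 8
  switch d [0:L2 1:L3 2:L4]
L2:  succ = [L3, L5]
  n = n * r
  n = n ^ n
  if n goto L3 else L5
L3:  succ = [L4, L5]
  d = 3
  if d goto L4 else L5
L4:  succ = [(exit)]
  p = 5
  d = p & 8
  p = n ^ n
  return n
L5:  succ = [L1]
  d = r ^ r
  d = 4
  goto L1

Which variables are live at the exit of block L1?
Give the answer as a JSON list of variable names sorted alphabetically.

Answer: ["n", "r"]

Derivation:
def/use:
  L0: def={d} ue=∅
  L1: def={d,n,r} ue=∅
  L2: def={n} ue={n,r}
  L3: def={d} ue=∅
  L4: def={d,p} ue={n}
  L5: def={d} ue={r}

Live sets:
  L0: in=∅ out=∅
  L1: in=∅ out={n,r}
  L2: in={n,r} out={n,r}
  L3: in={n,r} out={n,r}
  L4: in={n} out=∅
  L5: in={r} out=∅

live-out(L1) = ["n", "r"]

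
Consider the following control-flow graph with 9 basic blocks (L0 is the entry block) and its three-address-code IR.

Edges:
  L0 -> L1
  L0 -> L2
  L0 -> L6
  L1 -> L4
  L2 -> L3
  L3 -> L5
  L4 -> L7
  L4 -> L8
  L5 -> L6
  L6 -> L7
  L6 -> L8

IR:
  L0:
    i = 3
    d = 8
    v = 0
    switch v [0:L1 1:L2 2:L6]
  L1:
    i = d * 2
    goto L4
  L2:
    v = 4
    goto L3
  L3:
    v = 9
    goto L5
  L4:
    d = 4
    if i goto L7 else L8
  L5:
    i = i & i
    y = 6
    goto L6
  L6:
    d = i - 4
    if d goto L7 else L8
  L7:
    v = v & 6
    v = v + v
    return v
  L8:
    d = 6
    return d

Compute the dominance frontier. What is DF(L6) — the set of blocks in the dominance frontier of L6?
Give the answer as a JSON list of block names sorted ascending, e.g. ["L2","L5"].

Answer: ["L7", "L8"]

Derivation:
idom tree: L1←L0 L2←L0 L3←L2 L4←L1 L5←L3 L6←L0 L7←L0 L8←L0
Dom∩ at merges:
  L6: preds {L0,L5}: {L0} ∩ {L0,L2,L3,L5} = {L0}; idom=L0
  L7: preds {L4,L6}: {L0,L1,L4} ∩ {L0,L6} = {L0}; idom=L0
  L8: preds {L4,L6}: {L0,L1,L4} ∩ {L0,L6} = {L0}; idom=L0

Frontier:
  L6←L0: walk · to L0
  L6←L5: walk L5→L3→L2 to L0
  L7←L4: walk L4→L1 to L0
  L7←L6: walk L6 to L0
  L8←L4: walk L4→L1 to L0
  L8←L6: walk L6 to L0
  DF(L0)=∅
  DF(L1)={L7,L8}
  DF(L2)={L6}
  DF(L3)={L6}
  DF(L4)={L7,L8}
  DF(L5)={L6}
  DF(L6)={L7,L8}
  DF(L7)=∅
  DF(L8)=∅

DF(L6) = ["L7", "L8"]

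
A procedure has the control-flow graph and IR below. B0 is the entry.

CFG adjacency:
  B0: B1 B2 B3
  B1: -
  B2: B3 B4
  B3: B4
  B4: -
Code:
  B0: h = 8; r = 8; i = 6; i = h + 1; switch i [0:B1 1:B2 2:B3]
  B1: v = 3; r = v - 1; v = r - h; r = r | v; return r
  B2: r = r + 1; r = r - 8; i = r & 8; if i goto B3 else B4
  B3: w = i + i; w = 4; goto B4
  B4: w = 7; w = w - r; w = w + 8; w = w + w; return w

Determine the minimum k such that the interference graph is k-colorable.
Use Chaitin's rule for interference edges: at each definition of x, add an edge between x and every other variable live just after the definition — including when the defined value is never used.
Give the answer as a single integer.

Per-block:
  B0: {h,i,r} / ∅
  B1: {r,v} / {h}
  B2: {i,r} / {r}
  B3: {w} / {i}
  B4: {w} / {r}

Backward fixpoint:
  B0: in=∅ out={h,i,r}
  B1: in={h} out=∅
  B2: in={r} out={i,r}
  B3: in={i,r} out={r}
  B4: in={r} out=∅

Interfere edges:
  h — {i,r,v}
  i — {h,r}
  r — {h,i,v,w}
  v — {h,r}
  w — {r}

Chromatic number:
  lower bound: {h,i,r} mutually conflict ⇒ χ ≥ 3
  3-colouring: c0={r}  c1={h,w}  c2={i,v}
  χ = 3

Answer: 3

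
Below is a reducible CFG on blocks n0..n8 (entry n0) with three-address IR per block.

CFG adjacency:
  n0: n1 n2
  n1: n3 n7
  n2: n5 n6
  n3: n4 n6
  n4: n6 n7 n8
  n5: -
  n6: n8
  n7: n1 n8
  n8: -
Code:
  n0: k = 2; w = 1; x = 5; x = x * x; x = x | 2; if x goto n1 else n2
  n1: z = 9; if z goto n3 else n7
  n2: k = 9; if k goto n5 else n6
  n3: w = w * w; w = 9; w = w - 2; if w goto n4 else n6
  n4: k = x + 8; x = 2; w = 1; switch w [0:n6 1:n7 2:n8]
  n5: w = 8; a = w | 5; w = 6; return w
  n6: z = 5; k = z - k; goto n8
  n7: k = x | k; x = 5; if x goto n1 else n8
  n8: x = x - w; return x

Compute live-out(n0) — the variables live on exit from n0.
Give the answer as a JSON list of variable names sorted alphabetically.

Per-block:
  n0: {k,w,x} / ∅
  n1: {z} / ∅
  n2: {k} / ∅
  n3: {w} / {w}
  n4: {k,w,x} / {x}
  n5: {a,w} / ∅
  n6: {k,z} / {k}
  n7: {k,x} / {k,x}
  n8: {x} / {w,x}

Live sets:
  n0 li=∅ lo={k,w,x}
  n1 li={k,w,x} lo={k,w,x}
  n2 li={w,x} lo={k,w,x}
  n3 li={k,w,x} lo={k,w,x}
  n4 li={x} lo={k,w,x}
  n5 li=∅ lo=∅
  n6 li={k,w,x} lo={w,x}
  n7 li={k,w,x} lo={k,w,x}
  n8 li={w,x} lo=∅

live-out(n0) = ["k", "w", "x"]

Answer: ["k", "w", "x"]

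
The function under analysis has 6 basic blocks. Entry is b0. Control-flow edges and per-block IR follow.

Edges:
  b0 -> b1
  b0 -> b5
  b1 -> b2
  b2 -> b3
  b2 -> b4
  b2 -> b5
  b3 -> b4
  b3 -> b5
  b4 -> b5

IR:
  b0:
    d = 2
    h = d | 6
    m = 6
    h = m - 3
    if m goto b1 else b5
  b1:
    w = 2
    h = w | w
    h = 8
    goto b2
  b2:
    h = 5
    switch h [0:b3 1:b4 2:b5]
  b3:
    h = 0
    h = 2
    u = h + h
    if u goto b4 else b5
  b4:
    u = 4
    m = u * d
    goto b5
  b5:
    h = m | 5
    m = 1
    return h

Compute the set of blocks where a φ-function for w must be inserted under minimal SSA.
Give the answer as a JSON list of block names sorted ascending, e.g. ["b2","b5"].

Answer: ["b5"]

Derivation:
idom tree: b1←b0 b2←b1 b3←b2 b4←b2 b5←b0
Dom∩ at merges:
  b4: preds {b2,b3}: {b0,b1,b2} ∩ {b0,b1,b2,b3} = {b0,b1,b2}; idom=b2
  b5: preds {b0,b2,b3,b4}: {b0} ∩ {b0,b1,b2} ∩ {b0,b1,b2,b3} ∩ {b0,b1,b2,b4} = {b0}; idom=b0

DF walk-up:
  b4←b2: walk · to b2
  b4←b3: walk b3 to b2
  b5←b0: walk · to b0
  b5←b2: walk b2→b1 to b0
  b5←b3: walk b3→b2→b1 to b0
  b5←b4: walk b4→b2→b1 to b0
  b0: DF=∅
  b1: DF={b5}
  b2: DF={b5}
  b3: DF={b4,b5}
  b4: DF={b5}
  b5: DF=∅

φ for w: defs {b1}
  DF⁺ = {b5}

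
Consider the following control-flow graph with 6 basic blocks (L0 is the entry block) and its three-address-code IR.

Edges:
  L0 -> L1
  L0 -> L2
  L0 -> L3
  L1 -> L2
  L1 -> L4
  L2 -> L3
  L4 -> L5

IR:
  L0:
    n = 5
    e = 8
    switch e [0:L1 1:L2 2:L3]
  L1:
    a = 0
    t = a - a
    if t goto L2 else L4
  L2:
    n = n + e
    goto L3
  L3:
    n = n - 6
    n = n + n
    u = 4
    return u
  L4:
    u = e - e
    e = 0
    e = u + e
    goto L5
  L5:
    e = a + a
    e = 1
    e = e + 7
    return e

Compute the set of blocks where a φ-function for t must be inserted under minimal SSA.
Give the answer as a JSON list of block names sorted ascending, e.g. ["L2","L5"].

Answer: ["L2", "L3"]

Analysis:
idom tree: L1←L0 L2←L0 L3←L0 L4←L1 L5←L4
Dom∩ at merges:
  L2: preds {L0,L1}: {L0} ∩ {L0,L1} = {L0}; idom=L0
  L3: preds {L0,L2}: {L0} ∩ {L0,L2} = {L0}; idom=L0

DF walk-up:
  join L2 pred L0: · stop@L0
  join L2 pred L1: L1 stop@L0
  join L3 pred L0: · stop@L0
  join L3 pred L2: L2 stop@L0
  L0: DF=∅
  L1: DF={L2}
  L2: DF={L3}
  L3: DF=∅
  L4: DF=∅
  L5: DF=∅

φ for t: defs {L1}
  DF⁺ = {L2,L3}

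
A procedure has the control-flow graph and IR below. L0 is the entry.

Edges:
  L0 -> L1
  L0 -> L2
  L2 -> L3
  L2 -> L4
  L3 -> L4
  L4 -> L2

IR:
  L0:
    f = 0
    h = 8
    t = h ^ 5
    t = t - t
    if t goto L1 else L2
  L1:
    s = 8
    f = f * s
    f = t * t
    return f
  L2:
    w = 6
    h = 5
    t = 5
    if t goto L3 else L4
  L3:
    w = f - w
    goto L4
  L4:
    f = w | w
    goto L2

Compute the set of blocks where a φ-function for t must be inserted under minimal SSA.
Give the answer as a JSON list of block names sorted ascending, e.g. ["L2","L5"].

idom tree: L1←L0 L2←L0 L3←L2 L4←L2
Dom∩ at merges:
  L2: preds {L0,L4}: {L0} ∩ {L0,L2,L4} = {L0}; idom=L0
  L4: preds {L2,L3}: {L0,L2} ∩ {L0,L2,L3} = {L0,L2}; idom=L2

DF walk-up:
  L2←L0: walk · to L0
  L2←L4: walk L4→L2 to L0
  L4←L2: walk · to L2
  L4←L3: walk L3 to L2
  L0: DF=∅
  L1: DF=∅
  L2: DF={L2}
  L3: DF={L4}
  L4: DF={L2}

φ for t: defs {L0,L2}
  DF⁺ = {L2}

Answer: ["L2"]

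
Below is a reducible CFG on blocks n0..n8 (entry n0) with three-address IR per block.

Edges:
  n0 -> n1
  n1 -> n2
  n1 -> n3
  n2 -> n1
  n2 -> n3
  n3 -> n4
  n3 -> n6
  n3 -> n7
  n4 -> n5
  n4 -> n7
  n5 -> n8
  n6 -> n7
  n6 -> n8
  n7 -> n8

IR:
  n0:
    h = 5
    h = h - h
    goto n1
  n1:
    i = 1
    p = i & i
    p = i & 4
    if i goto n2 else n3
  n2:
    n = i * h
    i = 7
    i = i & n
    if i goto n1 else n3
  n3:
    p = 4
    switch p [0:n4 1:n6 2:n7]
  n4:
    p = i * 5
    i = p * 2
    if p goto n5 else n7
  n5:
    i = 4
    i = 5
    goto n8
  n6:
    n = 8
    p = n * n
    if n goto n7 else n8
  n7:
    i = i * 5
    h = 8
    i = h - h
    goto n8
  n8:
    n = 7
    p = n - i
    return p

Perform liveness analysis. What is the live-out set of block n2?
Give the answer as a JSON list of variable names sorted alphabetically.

Answer: ["h", "i"]

Working:
Per-block:
  n0 def {h} use ∅
  n1 def {i,p} use ∅
  n2 def {i,n} use {h,i}
  n3 def {p} use ∅
  n4 def {i,p} use {i}
  n5 def {i} use ∅
  n6 def {n,p} use ∅
  n7 def {h,i} use {i}
  n8 def {n,p} use {i}

Backward fixpoint:
  n0 li=∅ lo={h}
  n1 li={h} lo={h,i}
  n2 li={h,i} lo={h,i}
  n3 li={i} lo={i}
  n4 li={i} lo={i}
  n5 li=∅ lo={i}
  n6 li={i} lo={i}
  n7 li={i} lo={i}
  n8 li={i} lo=∅

live-out(n2) = ["h", "i"]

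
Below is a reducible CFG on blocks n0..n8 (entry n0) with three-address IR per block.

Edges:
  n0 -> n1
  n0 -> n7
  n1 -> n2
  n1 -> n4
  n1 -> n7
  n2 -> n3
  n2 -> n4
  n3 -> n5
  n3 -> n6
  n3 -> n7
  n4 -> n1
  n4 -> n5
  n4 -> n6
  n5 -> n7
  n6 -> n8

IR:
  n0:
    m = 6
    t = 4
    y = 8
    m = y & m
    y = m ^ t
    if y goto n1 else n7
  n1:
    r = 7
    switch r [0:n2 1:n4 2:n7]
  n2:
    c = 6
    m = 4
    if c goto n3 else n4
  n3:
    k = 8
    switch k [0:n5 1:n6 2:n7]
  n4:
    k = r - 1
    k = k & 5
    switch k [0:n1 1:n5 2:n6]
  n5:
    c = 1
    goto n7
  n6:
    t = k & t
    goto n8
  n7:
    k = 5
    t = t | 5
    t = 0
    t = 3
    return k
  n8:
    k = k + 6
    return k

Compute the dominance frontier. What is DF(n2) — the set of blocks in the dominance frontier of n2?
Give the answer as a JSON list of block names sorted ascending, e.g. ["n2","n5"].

idom tree: n1←n0 n2←n1 n3←n2 n4←n1 n5←n1 n6←n1 n7←n0 n8←n6
Dom∩ at merges:
  n1: preds {n0,n4}: {n0} ∩ {n0,n1,n4} = {n0}; idom=n0
  n4: preds {n1,n2}: {n0,n1} ∩ {n0,n1,n2} = {n0,n1}; idom=n1
  n5: preds {n3,n4}: {n0,n1,n2,n3} ∩ {n0,n1,n4} = {n0,n1}; idom=n1
  n6: preds {n3,n4}: {n0,n1,n2,n3} ∩ {n0,n1,n4} = {n0,n1}; idom=n1
  n7: preds {n0,n1,n3,n5}: {n0} ∩ {n0,n1} ∩ {n0,n1,n2,n3} ∩ {n0,n1,n5} = {n0}; idom=n0

DF derivation:
  n1←n0: walk · to n0
  n1←n4: walk n4→n1 to n0
  n4←n1: walk · to n1
  n4←n2: walk n2 to n1
  n5←n3: walk n3→n2 to n1
  n5←n4: walk n4 to n1
  n6←n3: walk n3→n2 to n1
  n6←n4: walk n4 to n1
  n7←n0: walk · to n0
  n7←n1: walk n1 to n0
  n7←n3: walk n3→n2→n1 to n0
  n7←n5: walk n5→n1 to n0
  n0 → ∅
  n1 → {n1,n7}
  n2 → {n4,n5,n6,n7}
  n3 → {n5,n6,n7}
  n4 → {n1,n5,n6}
  n5 → {n7}
  n6 → ∅
  n7 → ∅
  n8 → ∅

DF(n2) = ["n4", "n5", "n6", "n7"]

Answer: ["n4", "n5", "n6", "n7"]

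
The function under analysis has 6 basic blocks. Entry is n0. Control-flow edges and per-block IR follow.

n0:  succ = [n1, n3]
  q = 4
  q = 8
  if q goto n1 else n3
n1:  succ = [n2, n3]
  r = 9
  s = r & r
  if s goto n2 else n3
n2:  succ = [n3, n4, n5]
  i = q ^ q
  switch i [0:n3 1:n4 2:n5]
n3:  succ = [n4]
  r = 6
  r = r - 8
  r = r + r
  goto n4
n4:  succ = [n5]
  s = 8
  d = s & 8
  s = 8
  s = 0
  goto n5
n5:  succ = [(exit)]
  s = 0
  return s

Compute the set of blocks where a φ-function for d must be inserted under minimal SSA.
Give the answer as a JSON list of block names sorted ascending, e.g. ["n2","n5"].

idom tree: n1←n0 n2←n1 n3←n0 n4←n0 n5←n0
Dom∩ at merges:
  n3: preds {n0,n1,n2}: {n0} ∩ {n0,n1} ∩ {n0,n1,n2} = {n0}; idom=n0
  n4: preds {n2,n3}: {n0,n1,n2} ∩ {n0,n3} = {n0}; idom=n0
  n5: preds {n2,n4}: {n0,n1,n2} ∩ {n0,n4} = {n0}; idom=n0

DF walk-up:
  n3←n0: walk · to n0
  n3←n1: walk n1 to n0
  n3←n2: walk n2→n1 to n0
  n4←n2: walk n2→n1 to n0
  n4←n3: walk n3 to n0
  n5←n2: walk n2→n1 to n0
  n5←n4: walk n4 to n0
  n0: DF=∅
  n1: DF={n3,n4,n5}
  n2: DF={n3,n4,n5}
  n3: DF={n4}
  n4: DF={n5}
  n5: DF=∅

φ for d: defs {n4}
  DF⁺ = {n5}

Answer: ["n5"]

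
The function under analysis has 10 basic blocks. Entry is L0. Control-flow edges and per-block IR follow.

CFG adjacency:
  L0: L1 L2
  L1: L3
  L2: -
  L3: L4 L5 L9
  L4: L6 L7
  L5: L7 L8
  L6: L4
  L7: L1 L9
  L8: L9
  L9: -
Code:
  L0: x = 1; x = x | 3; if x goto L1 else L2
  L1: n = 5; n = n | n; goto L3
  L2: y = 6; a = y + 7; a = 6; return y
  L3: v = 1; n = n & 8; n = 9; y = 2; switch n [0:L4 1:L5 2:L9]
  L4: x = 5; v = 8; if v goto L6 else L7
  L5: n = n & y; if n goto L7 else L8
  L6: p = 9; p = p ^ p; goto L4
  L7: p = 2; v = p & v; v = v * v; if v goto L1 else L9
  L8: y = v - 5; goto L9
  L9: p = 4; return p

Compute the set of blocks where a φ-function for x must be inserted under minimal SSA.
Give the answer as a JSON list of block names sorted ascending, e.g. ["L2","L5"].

idom tree: L1←L0 L2←L0 L3←L1 L4←L3 L5←L3 L6←L4 L7←L3 L8←L5 L9←L3
Join-block Dom:
  L1: preds {L0,L7}: {L0} ∩ {L0,L1,L3,L7} = {L0}; idom=L0
  L4: preds {L3,L6}: {L0,L1,L3} ∩ {L0,L1,L3,L4,L6} = {L0,L1,L3}; idom=L3
  L7: preds {L4,L5}: {L0,L1,L3,L4} ∩ {L0,L1,L3,L5} = {L0,L1,L3}; idom=L3
  L9: preds {L3,L7,L8}: {L0,L1,L3} ∩ {L0,L1,L3,L7} ∩ {L0,L1,L3,L5,L8} = {L0,L1,L3}; idom=L3

Frontier:
  join L1 pred L0: · stop@L0
  join L1 pred L7: L7→L3→L1 stop@L0
  join L4 pred L3: · stop@L3
  join L4 pred L6: L6→L4 stop@L3
  join L7 pred L4: L4 stop@L3
  join L7 pred L5: L5 stop@L3
  join L9 pred L3: · stop@L3
  join L9 pred L7: L7 stop@L3
  join L9 pred L8: L8→L5 stop@L3
  L0 → ∅
  L1 → {L1}
  L2 → ∅
  L3 → {L1}
  L4 → {L4,L7}
  L5 → {L7,L9}
  L6 → {L4}
  L7 → {L1,L9}
  L8 → {L9}
  L9 → ∅

φ for x: defs {L0,L4}
  DF⁺ = {L1,L4,L7,L9}

Answer: ["L1", "L4", "L7", "L9"]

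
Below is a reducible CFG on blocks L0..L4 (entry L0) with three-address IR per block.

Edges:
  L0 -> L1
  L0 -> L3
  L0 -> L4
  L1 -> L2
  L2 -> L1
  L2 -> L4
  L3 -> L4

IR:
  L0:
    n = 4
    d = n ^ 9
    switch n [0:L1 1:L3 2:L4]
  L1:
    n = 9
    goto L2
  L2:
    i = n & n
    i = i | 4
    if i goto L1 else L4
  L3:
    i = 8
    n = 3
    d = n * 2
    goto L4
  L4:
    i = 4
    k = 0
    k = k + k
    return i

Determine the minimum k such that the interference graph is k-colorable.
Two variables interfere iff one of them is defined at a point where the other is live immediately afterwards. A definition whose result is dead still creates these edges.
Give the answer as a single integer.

Answer: 2

Derivation:
def/use:
  L0: {d,n} / ∅
  L1: {n} / ∅
  L2: {i} / {n}
  L3: {d,i,n} / ∅
  L4: {i,k} / ∅

Backward fixpoint:
  L0: in=∅ out=∅
  L1: in=∅ out={n}
  L2: in={n} out=∅
  L3: in=∅ out=∅
  L4: in=∅ out=∅

Interfere edges:
  d — {n}
  i — {k}
  k — {i}
  n — {d}

Registers:
  {d,n} pairwise interfere (2-clique) ⇒ χ ≥ 2
  assign d→c0 i→c0 k→c1 n→c1 — no edge inside a register ⇒ χ ≤ 2
  χ = 2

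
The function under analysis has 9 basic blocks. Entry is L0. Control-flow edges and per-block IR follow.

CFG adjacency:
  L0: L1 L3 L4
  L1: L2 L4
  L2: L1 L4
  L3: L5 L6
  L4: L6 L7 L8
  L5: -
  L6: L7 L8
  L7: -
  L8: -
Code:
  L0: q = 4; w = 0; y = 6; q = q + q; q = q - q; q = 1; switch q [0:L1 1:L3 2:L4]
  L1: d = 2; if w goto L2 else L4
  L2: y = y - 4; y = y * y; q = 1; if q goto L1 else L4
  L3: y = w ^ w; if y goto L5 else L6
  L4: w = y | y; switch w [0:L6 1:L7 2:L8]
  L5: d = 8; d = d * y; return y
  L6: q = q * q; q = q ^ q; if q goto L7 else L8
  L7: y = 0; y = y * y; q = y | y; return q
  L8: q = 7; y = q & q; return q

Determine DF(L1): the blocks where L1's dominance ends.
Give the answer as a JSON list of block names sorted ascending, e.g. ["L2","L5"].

idom tree: L1←L0 L2←L1 L3←L0 L4←L0 L5←L3 L6←L0 L7←L0 L8←L0
Dom∩ at merges:
  L1: preds {L0,L2}: {L0} ∩ {L0,L1,L2} = {L0}; idom=L0
  L4: preds {L0,L1,L2}: {L0} ∩ {L0,L1} ∩ {L0,L1,L2} = {L0}; idom=L0
  L6: preds {L3,L4}: {L0,L3} ∩ {L0,L4} = {L0}; idom=L0
  L7: preds {L4,L6}: {L0,L4} ∩ {L0,L6} = {L0}; idom=L0
  L8: preds {L4,L6}: {L0,L4} ∩ {L0,L6} = {L0}; idom=L0

Frontier:
  L1←L0: walk · to L0
  L1←L2: walk L2→L1 to L0
  L4←L0: walk · to L0
  L4←L1: walk L1 to L0
  L4←L2: walk L2→L1 to L0
  L6←L3: walk L3 to L0
  L6←L4: walk L4 to L0
  L7←L4: walk L4 to L0
  L7←L6: walk L6 to L0
  L8←L4: walk L4 to L0
  L8←L6: walk L6 to L0
  DF(L0)=∅
  DF(L1)={L1,L4}
  DF(L2)={L1,L4}
  DF(L3)={L6}
  DF(L4)={L6,L7,L8}
  DF(L5)=∅
  DF(L6)={L7,L8}
  DF(L7)=∅
  DF(L8)=∅

DF(L1) = ["L1", "L4"]

Answer: ["L1", "L4"]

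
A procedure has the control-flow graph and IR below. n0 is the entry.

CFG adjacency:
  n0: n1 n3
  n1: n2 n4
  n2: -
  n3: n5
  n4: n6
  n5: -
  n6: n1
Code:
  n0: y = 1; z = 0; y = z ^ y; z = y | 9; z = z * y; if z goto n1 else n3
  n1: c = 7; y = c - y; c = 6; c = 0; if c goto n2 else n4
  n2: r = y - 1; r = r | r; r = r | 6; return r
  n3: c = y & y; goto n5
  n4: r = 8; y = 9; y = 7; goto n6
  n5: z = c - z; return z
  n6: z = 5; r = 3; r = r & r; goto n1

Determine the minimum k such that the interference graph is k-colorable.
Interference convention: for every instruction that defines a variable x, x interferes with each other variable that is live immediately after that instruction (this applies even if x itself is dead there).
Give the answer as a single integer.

def/use:
  n0 def {y,z} use ∅
  n1 def {c,y} use {y}
  n2 def {r} use {y}
  n3 def {c} use {y}
  n4 def {r,y} use ∅
  n5 def {z} use {c,z}
  n6 def {r,z} use ∅

Backward fixpoint:
  live n0: ∅→{y,z}
  live n1: {y}→{y}
  live n2: {y}→∅
  live n3: {y,z}→{c,z}
  live n4: ∅→{y}
  live n5: {c,z}→∅
  live n6: {y}→{y}

Interfere edges:
  c: {y,z}
  r: {y}
  y: {c,r,z}
  z: {c,y}

Chromatic number:
  clique {c,y,z} ⇒ need ≥ 3
  3-colouring: R0={y}  R1={c,r}  R2={z}
  χ = 3

Answer: 3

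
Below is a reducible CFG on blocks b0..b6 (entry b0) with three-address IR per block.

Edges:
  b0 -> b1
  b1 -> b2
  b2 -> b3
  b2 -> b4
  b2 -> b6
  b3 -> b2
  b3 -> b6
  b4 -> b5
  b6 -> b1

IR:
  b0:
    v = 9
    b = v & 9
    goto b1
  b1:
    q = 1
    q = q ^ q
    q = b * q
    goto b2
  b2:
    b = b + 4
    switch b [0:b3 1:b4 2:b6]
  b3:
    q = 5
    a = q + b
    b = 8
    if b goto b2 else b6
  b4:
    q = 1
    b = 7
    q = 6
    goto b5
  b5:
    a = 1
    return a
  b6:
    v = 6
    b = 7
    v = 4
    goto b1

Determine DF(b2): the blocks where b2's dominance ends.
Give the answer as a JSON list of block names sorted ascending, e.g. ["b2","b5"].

idom tree: b1←b0 b2←b1 b3←b2 b4←b2 b5←b4 b6←b2
Dom∩ at merges:
  b1: preds {b0,b6}: {b0} ∩ {b0,b1,b2,b6} = {b0}; idom=b0
  b2: preds {b1,b3}: {b0,b1} ∩ {b0,b1,b2,b3} = {b0,b1}; idom=b1
  b6: preds {b2,b3}: {b0,b1,b2} ∩ {b0,b1,b2,b3} = {b0,b1,b2}; idom=b2

DF derivation:
  join b1 pred b0: · stop@b0
  join b1 pred b6: b6→b2→b1 stop@b0
  join b2 pred b1: · stop@b1
  join b2 pred b3: b3→b2 stop@b1
  join b6 pred b2: · stop@b2
  join b6 pred b3: b3 stop@b2
  b0 → ∅
  b1 → {b1}
  b2 → {b1,b2}
  b3 → {b2,b6}
  b4 → ∅
  b5 → ∅
  b6 → {b1}

DF(b2) = ["b1", "b2"]

Answer: ["b1", "b2"]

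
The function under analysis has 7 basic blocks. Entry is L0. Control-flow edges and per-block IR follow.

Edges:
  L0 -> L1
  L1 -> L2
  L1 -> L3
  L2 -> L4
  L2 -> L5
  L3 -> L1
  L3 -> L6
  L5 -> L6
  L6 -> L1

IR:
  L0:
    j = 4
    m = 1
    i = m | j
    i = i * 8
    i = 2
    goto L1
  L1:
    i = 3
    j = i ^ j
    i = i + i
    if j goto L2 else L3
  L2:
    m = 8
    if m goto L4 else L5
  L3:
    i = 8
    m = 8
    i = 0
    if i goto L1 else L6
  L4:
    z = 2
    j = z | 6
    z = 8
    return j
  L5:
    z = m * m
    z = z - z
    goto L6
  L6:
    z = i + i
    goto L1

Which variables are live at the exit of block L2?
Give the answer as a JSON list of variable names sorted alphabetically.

Per-block:
  L0: def={i,j,m} ue=∅
  L1: def={i,j} ue={j}
  L2: def={m} ue=∅
  L3: def={i,m} ue=∅
  L4: def={j,z} ue=∅
  L5: def={z} ue={m}
  L6: def={z} ue={i}

Live sets:
  L0 li=∅ lo={j}
  L1 li={j} lo={i,j}
  L2 li={i,j} lo={i,j,m}
  L3 li={j} lo={i,j}
  L4 li=∅ lo=∅
  L5 li={i,j,m} lo={i,j}
  L6 li={i,j} lo={j}

live-out(L2) = ["i", "j", "m"]

Answer: ["i", "j", "m"]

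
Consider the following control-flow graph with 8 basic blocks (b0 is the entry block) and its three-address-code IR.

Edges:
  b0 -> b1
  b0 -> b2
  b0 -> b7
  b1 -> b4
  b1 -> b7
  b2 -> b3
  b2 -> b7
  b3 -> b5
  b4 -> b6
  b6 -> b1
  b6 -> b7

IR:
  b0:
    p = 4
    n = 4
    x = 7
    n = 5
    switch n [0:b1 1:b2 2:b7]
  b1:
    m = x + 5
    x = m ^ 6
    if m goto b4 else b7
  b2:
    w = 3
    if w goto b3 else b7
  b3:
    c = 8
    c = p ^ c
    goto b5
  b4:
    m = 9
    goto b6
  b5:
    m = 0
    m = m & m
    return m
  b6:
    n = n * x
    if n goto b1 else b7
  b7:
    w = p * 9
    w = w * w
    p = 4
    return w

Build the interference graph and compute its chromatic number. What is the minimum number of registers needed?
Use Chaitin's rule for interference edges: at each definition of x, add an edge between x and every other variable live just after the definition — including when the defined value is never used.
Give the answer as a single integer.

Block summaries:
  b0: {n,p,x} / ∅
  b1: {m,x} / {x}
  b2: {w} / ∅
  b3: {c} / {p}
  b4: {m} / ∅
  b5: {m} / ∅
  b6: {n} / {n,x}
  b7: {p,w} / {p}

Liveness:
  live b0: ∅→{n,p,x}
  live b1: {n,p,x}→{n,p,x}
  live b2: {p}→{p}
  live b3: {p}→∅
  live b4: {n,p,x}→{n,p,x}
  live b5: ∅→∅
  live b6: {n,p,x}→{n,p,x}
  live b7: {p}→∅

Interfere edges:
  c↔{p}
  m↔{n,p,x}
  n↔{m,p,x}
  p↔{c,m,n,w,x}
  w↔{p}
  x↔{m,n,p}

Colouring:
  lower bound: {m,n,p,x} mutually conflict ⇒ χ ≥ 4
  assign c→c1 m→c1 n→c2 p→c0 w→c1 x→c3 — no edge inside a register ⇒ χ ≤ 4
  χ = 4

Answer: 4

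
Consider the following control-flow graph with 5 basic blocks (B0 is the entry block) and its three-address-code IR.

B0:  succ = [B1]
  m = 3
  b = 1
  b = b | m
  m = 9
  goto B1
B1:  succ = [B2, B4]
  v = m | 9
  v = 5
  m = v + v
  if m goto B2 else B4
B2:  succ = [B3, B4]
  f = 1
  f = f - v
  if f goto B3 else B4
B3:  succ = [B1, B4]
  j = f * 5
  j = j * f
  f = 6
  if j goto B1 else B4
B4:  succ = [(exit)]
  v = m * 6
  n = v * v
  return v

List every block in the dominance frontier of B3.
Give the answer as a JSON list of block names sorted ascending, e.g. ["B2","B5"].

idom tree: B1←B0 B2←B1 B3←B2 B4←B1
Dom at joins:
  B1: preds {B0,B3}: {B0} ∩ {B0,B1,B2,B3} = {B0}; idom=B0
  B4: preds {B1,B2,B3}: {B0,B1} ∩ {B0,B1,B2} ∩ {B0,B1,B2,B3} = {B0,B1}; idom=B1

DF walk-up:
  B1←B0: walk · to B0
  B1←B3: walk B3→B2→B1 to B0
  B4←B1: walk · to B1
  B4←B2: walk B2 to B1
  B4←B3: walk B3→B2 to B1
  B0: DF=∅
  B1: DF={B1}
  B2: DF={B1,B4}
  B3: DF={B1,B4}
  B4: DF=∅

DF(B3) = ["B1", "B4"]

Answer: ["B1", "B4"]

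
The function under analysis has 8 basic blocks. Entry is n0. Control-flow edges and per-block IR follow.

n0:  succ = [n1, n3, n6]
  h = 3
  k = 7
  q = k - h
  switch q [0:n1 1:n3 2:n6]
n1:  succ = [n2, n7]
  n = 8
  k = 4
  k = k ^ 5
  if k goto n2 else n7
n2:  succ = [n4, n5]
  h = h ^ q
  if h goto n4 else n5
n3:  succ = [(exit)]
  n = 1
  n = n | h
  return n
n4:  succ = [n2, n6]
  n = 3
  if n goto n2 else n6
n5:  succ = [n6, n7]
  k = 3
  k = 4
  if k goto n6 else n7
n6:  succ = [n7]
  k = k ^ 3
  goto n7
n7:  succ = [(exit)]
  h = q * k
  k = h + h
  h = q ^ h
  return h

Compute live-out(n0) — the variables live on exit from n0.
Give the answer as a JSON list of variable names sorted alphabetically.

Block summaries:
  n0 def {h,k,q} use ∅
  n1 def {k,n} use ∅
  n2 def {h} use {h,q}
  n3 def {n} use {h}
  n4 def {n} use ∅
  n5 def {k} use ∅
  n6 def {k} use {k}
  n7 def {h,k} use {k,q}

Backward fixpoint:
  n0: in=∅ out={h,k,q}
  n1: in={h,q} out={h,k,q}
  n2: in={h,k,q} out={h,k,q}
  n3: in={h} out=∅
  n4: in={h,k,q} out={h,k,q}
  n5: in={q} out={k,q}
  n6: in={k,q} out={k,q}
  n7: in={k,q} out=∅

live-out(n0) = ["h", "k", "q"]

Answer: ["h", "k", "q"]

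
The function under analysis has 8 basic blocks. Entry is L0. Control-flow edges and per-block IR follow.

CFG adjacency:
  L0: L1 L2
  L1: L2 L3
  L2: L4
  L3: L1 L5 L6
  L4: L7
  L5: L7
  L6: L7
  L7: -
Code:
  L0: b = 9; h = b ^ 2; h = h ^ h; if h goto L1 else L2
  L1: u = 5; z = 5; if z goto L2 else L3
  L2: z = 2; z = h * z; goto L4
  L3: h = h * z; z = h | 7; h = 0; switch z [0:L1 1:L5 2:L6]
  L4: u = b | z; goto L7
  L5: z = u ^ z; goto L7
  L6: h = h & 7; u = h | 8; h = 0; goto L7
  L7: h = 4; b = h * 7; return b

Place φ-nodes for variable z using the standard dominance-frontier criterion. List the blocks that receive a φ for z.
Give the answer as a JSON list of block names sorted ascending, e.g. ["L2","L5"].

Answer: ["L1", "L2", "L7"]

Derivation:
idom tree: L1←L0 L2←L0 L3←L1 L4←L2 L5←L3 L6←L3 L7←L0
Join-block Dom:
  L1: preds {L0,L3}: {L0} ∩ {L0,L1,L3} = {L0}; idom=L0
  L2: preds {L0,L1}: {L0} ∩ {L0,L1} = {L0}; idom=L0
  L7: preds {L4,L5,L6}: {L0,L2,L4} ∩ {L0,L1,L3,L5} ∩ {L0,L1,L3,L6} = {L0}; idom=L0

Frontier:
  L1←L0: walk · to L0
  L1←L3: walk L3→L1 to L0
  L2←L0: walk · to L0
  L2←L1: walk L1 to L0
  L7←L4: walk L4→L2 to L0
  L7←L5: walk L5→L3→L1 to L0
  L7←L6: walk L6→L3→L1 to L0
  L0 → ∅
  L1 → {L1,L2,L7}
  L2 → {L7}
  L3 → {L1,L7}
  L4 → {L7}
  L5 → {L7}
  L6 → {L7}
  L7 → ∅

φ for z: defs {L1,L2,L3,L5}
  DF⁺ = {L1,L2,L7}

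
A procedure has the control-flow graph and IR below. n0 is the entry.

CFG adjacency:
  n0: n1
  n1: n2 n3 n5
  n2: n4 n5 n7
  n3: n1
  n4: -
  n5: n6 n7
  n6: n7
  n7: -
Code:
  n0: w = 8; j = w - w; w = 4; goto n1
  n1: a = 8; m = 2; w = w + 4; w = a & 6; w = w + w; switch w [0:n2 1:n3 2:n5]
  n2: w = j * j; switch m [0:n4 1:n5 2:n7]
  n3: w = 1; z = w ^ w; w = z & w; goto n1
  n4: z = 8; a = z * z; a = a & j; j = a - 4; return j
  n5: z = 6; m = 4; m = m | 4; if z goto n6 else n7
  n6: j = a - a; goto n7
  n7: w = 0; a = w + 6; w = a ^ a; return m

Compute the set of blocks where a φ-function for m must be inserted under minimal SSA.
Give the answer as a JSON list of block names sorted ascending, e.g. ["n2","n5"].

idom tree: n1←n0 n2←n1 n3←n1 n4←n2 n5←n1 n6←n5 n7←n1
Dom at joins:
  n1: preds {n0,n3}: {n0} ∩ {n0,n1,n3} = {n0}; idom=n0
  n5: preds {n1,n2}: {n0,n1} ∩ {n0,n1,n2} = {n0,n1}; idom=n1
  n7: preds {n2,n5,n6}: {n0,n1,n2} ∩ {n0,n1,n5} ∩ {n0,n1,n5,n6} = {n0,n1}; idom=n1

DF derivation:
  join n1 pred n0: · stop@n0
  join n1 pred n3: n3→n1 stop@n0
  join n5 pred n1: · stop@n1
  join n5 pred n2: n2 stop@n1
  join n7 pred n2: n2 stop@n1
  join n7 pred n5: n5 stop@n1
  join n7 pred n6: n6→n5 stop@n1
  n0 → ∅
  n1 → {n1}
  n2 → {n5,n7}
  n3 → {n1}
  n4 → ∅
  n5 → {n7}
  n6 → {n7}
  n7 → ∅

φ for m: defs {n1,n5}
  DF⁺ = {n1,n7}

Answer: ["n1", "n7"]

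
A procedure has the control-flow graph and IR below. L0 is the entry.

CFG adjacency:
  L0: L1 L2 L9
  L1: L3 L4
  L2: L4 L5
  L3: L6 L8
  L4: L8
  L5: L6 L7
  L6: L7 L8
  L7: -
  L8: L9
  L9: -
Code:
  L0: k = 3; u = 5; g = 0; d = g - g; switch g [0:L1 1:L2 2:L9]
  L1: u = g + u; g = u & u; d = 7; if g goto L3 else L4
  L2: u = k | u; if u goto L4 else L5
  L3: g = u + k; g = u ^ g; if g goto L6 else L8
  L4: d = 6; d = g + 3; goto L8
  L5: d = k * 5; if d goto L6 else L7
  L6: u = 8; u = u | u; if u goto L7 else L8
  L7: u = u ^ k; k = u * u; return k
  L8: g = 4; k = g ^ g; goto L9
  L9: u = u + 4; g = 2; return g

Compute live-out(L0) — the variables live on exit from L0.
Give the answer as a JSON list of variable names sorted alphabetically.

Answer: ["g", "k", "u"]

Working:
Block summaries:
  L0: {d,g,k,u} / ∅
  L1: {d,g,u} / {g,u}
  L2: {u} / {k,u}
  L3: {g} / {k,u}
  L4: {d} / {g}
  L5: {d} / {k}
  L6: {u} / ∅
  L7: {k,u} / {k,u}
  L8: {g,k} / ∅
  L9: {g,u} / {u}

Liveness:
  L0 li=∅ lo={g,k,u}
  L1 li={g,k,u} lo={g,k,u}
  L2 li={g,k,u} lo={g,k,u}
  L3 li={k,u} lo={k,u}
  L4 li={g,u} lo={u}
  L5 li={k,u} lo={k,u}
  L6 li={k} lo={k,u}
  L7 li={k,u} lo=∅
  L8 li={u} lo={u}
  L9 li={u} lo=∅

live-out(L0) = ["g", "k", "u"]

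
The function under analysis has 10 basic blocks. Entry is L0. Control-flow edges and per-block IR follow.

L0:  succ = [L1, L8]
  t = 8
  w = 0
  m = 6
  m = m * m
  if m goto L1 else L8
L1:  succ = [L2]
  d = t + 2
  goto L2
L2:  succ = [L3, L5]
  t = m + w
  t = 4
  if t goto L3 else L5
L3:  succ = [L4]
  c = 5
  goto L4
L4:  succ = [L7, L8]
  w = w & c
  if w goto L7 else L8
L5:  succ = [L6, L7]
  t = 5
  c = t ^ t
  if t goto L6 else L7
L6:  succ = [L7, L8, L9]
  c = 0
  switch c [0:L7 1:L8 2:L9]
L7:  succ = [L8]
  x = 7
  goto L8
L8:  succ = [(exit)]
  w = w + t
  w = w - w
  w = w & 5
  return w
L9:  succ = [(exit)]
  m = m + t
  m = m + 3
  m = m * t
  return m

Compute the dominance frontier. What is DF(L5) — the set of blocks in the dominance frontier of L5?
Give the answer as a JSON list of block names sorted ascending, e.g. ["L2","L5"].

Answer: ["L7", "L8"]

Working:
idom tree: L1←L0 L2←L1 L3←L2 L4←L3 L5←L2 L6←L5 L7←L2 L8←L0 L9←L6
Dom at joins:
  L7: preds {L4,L5,L6}: {L0,L1,L2,L3,L4} ∩ {L0,L1,L2,L5} ∩ {L0,L1,L2,L5,L6} = {L0,L1,L2}; idom=L2
  L8: preds {L0,L4,L6,L7}: {L0} ∩ {L0,L1,L2,L3,L4} ∩ {L0,L1,L2,L5,L6} ∩ {L0,L1,L2,L7} = {L0}; idom=L0

DF walk-up:
  join L7 pred L4: L4→L3 stop@L2
  join L7 pred L5: L5 stop@L2
  join L7 pred L6: L6→L5 stop@L2
  join L8 pred L0: · stop@L0
  join L8 pred L4: L4→L3→L2→L1 stop@L0
  join L8 pred L6: L6→L5→L2→L1 stop@L0
  join L8 pred L7: L7→L2→L1 stop@L0
  DF(L0)=∅
  DF(L1)={L8}
  DF(L2)={L8}
  DF(L3)={L7,L8}
  DF(L4)={L7,L8}
  DF(L5)={L7,L8}
  DF(L6)={L7,L8}
  DF(L7)={L8}
  DF(L8)=∅
  DF(L9)=∅

DF(L5) = ["L7", "L8"]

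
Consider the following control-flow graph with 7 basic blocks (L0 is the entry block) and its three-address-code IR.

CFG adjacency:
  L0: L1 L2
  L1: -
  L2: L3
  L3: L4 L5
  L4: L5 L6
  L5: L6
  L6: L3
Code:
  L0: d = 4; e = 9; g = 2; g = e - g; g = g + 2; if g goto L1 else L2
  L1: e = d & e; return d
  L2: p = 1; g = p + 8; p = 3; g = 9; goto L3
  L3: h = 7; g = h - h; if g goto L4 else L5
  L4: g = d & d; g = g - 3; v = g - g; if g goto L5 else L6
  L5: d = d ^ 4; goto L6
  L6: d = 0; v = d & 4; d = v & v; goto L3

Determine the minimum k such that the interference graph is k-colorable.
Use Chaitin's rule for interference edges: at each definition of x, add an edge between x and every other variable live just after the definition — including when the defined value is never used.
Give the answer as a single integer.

Block summaries:
  L0 def {d,e,g} use ∅
  L1 def {e} use {d,e}
  L2 def {g,p} use ∅
  L3 def {g,h} use ∅
  L4 def {g,v} use {d}
  L5 def {d} use {d}
  L6 def {d,v} use ∅

Liveness:
  live L0: ∅→{d,e}
  live L1: {d,e}→∅
  live L2: {d}→{d}
  live L3: {d}→{d}
  live L4: {d}→{d}
  live L5: {d}→∅
  live L6: ∅→{d}

Interference:
  d — {e,g,h,p,v}
  e — {d,g}
  g — {d,e,v}
  h — {d}
  p — {d}
  v — {d,g}

Chromatic number:
  lower bound: {d,e,g} mutually conflict ⇒ χ ≥ 3
  assign d→r0 e→r2 g→r1 h→r1 p→r1 v→r2 — no edge inside a register ⇒ χ ≤ 3
  χ = 3

Answer: 3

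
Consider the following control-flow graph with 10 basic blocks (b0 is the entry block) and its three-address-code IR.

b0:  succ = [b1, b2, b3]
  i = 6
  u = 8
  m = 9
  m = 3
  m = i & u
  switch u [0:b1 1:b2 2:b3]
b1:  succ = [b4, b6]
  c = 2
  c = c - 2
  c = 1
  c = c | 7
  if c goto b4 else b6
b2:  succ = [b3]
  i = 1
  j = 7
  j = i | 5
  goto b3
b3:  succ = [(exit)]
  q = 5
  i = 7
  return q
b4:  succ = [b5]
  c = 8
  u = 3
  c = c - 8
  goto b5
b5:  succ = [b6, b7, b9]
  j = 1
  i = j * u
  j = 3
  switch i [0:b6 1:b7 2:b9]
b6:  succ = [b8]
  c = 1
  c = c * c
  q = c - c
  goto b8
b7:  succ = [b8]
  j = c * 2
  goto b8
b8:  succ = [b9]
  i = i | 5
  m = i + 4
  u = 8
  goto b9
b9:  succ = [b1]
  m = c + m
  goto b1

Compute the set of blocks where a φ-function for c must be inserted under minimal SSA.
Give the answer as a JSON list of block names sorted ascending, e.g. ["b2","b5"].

idom tree: b1←b0 b2←b0 b3←b0 b4←b1 b5←b4 b6←b1 b7←b5 b8←b1 b9←b1
Dom at joins:
  b1: preds {b0,b9}: {b0} ∩ {b0,b1,b9} = {b0}; idom=b0
  b3: preds {b0,b2}: {b0} ∩ {b0,b2} = {b0}; idom=b0
  b6: preds {b1,b5}: {b0,b1} ∩ {b0,b1,b4,b5} = {b0,b1}; idom=b1
  b8: preds {b6,b7}: {b0,b1,b6} ∩ {b0,b1,b4,b5,b7} = {b0,b1}; idom=b1
  b9: preds {b5,b8}: {b0,b1,b4,b5} ∩ {b0,b1,b8} = {b0,b1}; idom=b1

DF walk-up:
  b1←b0: walk · to b0
  b1←b9: walk b9→b1 to b0
  b3←b0: walk · to b0
  b3←b2: walk b2 to b0
  b6←b1: walk · to b1
  b6←b5: walk b5→b4 to b1
  b8←b6: walk b6 to b1
  b8←b7: walk b7→b5→b4 to b1
  b9←b5: walk b5→b4 to b1
  b9←b8: walk b8 to b1
  DF(b0)=∅
  DF(b1)={b1}
  DF(b2)={b3}
  DF(b3)=∅
  DF(b4)={b6,b8,b9}
  DF(b5)={b6,b8,b9}
  DF(b6)={b8}
  DF(b7)={b8}
  DF(b8)={b9}
  DF(b9)={b1}

φ for c: defs {b1,b4,b6}
  DF⁺ = {b1,b6,b8,b9}

Answer: ["b1", "b6", "b8", "b9"]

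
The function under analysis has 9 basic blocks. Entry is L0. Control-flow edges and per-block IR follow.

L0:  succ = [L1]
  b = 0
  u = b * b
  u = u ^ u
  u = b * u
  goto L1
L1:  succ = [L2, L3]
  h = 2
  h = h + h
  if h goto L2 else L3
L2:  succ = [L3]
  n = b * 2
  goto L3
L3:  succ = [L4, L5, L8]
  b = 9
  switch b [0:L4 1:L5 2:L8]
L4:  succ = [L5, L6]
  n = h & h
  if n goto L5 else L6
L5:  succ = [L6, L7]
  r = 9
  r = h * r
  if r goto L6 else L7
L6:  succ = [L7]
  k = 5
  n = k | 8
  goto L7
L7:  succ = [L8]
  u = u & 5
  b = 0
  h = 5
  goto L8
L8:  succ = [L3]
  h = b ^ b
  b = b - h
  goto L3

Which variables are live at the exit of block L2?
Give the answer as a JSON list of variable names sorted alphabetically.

def/use:
  L0 def {b,u} use ∅
  L1 def {h} use ∅
  L2 def {n} use {b}
  L3 def {b} use ∅
  L4 def {n} use {h}
  L5 def {r} use {h}
  L6 def {k,n} use ∅
  L7 def {b,h,u} use {u}
  L8 def {b,h} use {b}

Live sets:
  L0 li=∅ lo={b,u}
  L1 li={b,u} lo={b,h,u}
  L2 li={b,h,u} lo={h,u}
  L3 li={h,u} lo={b,h,u}
  L4 li={h,u} lo={h,u}
  L5 li={h,u} lo={u}
  L6 li={u} lo={u}
  L7 li={u} lo={b,u}
  L8 li={b,u} lo={h,u}

live-out(L2) = ["h", "u"]

Answer: ["h", "u"]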